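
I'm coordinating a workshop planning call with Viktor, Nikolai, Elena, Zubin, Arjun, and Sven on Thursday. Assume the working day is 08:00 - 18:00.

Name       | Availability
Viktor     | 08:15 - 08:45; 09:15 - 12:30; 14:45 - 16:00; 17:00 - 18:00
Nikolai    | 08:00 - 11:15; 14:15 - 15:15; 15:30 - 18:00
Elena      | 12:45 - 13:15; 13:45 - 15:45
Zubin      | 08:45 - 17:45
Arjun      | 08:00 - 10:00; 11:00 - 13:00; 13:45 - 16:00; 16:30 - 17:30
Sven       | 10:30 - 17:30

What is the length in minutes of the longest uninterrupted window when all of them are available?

30

Viktor ∩ Nikolai: 08:15-08:45, 09:15-11:15, 14:45-15:15, 15:30-16:00, 17:00-18:00.
Viktor ∩ Nikolai ∩ Elena: 14:45-15:15, 15:30-15:45.
Viktor ∩ Nikolai ∩ Elena ∩ Zubin: 14:45-15:15, 15:30-15:45.
Viktor ∩ Nikolai ∩ Elena ∩ Zubin ∩ Arjun: 14:45-15:15, 15:30-15:45.
Viktor ∩ Nikolai ∩ Elena ∩ Zubin ∩ Arjun ∩ Sven: 14:45-15:15, 15:30-15:45.
The longest is 14:45-15:15 at 30 minutes.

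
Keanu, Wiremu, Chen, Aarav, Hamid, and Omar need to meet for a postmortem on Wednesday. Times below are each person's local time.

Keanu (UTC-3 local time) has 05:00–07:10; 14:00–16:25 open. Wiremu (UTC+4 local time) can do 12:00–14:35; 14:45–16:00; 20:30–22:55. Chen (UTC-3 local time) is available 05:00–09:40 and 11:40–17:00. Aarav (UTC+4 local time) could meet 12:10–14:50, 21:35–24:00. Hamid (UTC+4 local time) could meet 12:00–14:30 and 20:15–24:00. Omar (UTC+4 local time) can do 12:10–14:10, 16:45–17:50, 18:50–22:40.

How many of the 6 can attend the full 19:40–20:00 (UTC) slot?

3

Keanu in UTC: 08:00-10:10, 17:00-19:25 (add 3h to convert from UTC-3).
Wiremu in UTC: 08:00-10:35, 10:45-12:00, 16:30-18:55 (subtract 4h to convert from UTC+4).
Chen in UTC: 08:00-12:40, 14:40-20:00 (add 3h to convert from UTC-3).
Aarav in UTC: 08:10-10:50, 17:35-20:00 (subtract 4h to convert from UTC+4).
Hamid in UTC: 08:00-10:30, 16:15-20:00 (subtract 4h to convert from UTC+4).
Omar in UTC: 08:10-10:10, 12:45-13:50, 14:50-18:40 (subtract 4h to convert from UTC+4).
Chen, Aarav, and Hamid can make the full 19:40-20:00 slot — that's 3.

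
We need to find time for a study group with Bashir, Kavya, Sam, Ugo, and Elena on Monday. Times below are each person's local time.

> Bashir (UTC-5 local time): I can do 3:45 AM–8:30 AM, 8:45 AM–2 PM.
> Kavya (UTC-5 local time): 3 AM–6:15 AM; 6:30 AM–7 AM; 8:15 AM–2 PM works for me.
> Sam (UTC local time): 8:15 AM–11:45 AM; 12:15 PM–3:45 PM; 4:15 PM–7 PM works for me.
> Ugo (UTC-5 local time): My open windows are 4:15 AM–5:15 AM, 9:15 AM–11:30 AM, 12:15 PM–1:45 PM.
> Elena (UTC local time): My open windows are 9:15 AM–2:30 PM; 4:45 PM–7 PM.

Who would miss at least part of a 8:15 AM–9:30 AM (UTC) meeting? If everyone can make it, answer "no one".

Bashir in UTC: 08:45-13:30, 13:45-19:00 (add 5h to convert from UTC-5).
Kavya in UTC: 08:00-11:15, 11:30-12:00, 13:15-19:00 (add 5h to convert from UTC-5).
Sam in UTC: 08:15-11:45, 12:15-15:45, 16:15-19:00.
Ugo in UTC: 09:15-10:15, 14:15-16:30, 17:15-18:45 (add 5h to convert from UTC-5).
Elena in UTC: 09:15-14:30, 16:45-19:00.
Bashir: not fully free for 08:15-09:30. Kavya: free for 08:15-09:30. Sam: free for 08:15-09:30. Ugo: not fully free for 08:15-09:30. Elena: not fully free for 08:15-09:30.

Bashir, Elena, Ugo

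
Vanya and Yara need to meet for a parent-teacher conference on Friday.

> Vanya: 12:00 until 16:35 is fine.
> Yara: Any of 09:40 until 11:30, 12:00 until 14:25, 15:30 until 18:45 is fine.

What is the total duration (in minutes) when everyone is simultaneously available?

210

Vanya ∩ Yara: 12:00-14:25, 15:30-16:35.
Summing the common windows: 145 + 65 = 210 minutes.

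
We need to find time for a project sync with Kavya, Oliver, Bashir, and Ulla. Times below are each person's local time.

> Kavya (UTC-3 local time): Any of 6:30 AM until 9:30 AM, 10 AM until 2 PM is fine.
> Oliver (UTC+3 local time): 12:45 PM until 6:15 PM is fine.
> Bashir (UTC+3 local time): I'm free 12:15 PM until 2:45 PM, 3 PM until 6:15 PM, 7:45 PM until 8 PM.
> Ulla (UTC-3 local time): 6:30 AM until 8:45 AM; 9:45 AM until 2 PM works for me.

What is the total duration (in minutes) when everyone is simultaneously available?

255

Kavya in UTC: 09:30-12:30, 13:00-17:00 (add 3h to convert from UTC-3).
Oliver in UTC: 09:45-15:15 (subtract 3h to convert from UTC+3).
Bashir in UTC: 09:15-11:45, 12:00-15:15, 16:45-17:00 (subtract 3h to convert from UTC+3).
Ulla in UTC: 09:30-11:45, 12:45-17:00 (add 3h to convert from UTC-3).
Kavya ∩ Oliver: 09:45-12:30, 13:00-15:15.
Kavya ∩ Oliver ∩ Bashir: 09:45-11:45, 12:00-12:30, 13:00-15:15.
Kavya ∩ Oliver ∩ Bashir ∩ Ulla: 09:45-11:45, 13:00-15:15.
Those are the intersection windows.
Summing the common windows: 120 + 135 = 255 minutes.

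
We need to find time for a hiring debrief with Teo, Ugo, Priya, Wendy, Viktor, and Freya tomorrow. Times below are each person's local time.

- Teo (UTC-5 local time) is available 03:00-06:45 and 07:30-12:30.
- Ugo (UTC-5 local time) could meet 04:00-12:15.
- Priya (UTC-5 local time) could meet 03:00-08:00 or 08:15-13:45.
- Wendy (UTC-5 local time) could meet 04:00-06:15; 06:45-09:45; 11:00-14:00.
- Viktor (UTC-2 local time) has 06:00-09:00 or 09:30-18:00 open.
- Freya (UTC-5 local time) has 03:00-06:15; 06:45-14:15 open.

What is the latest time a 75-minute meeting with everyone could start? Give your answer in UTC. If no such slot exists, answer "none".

Teo in UTC: 08:00-11:45, 12:30-17:30 (add 5h to convert from UTC-5).
Ugo in UTC: 09:00-17:15 (add 5h to convert from UTC-5).
Priya in UTC: 08:00-13:00, 13:15-18:45 (add 5h to convert from UTC-5).
Wendy in UTC: 09:00-11:15, 11:45-14:45, 16:00-19:00 (add 5h to convert from UTC-5).
Viktor in UTC: 08:00-11:00, 11:30-20:00 (add 2h to convert from UTC-2).
Freya in UTC: 08:00-11:15, 11:45-19:15 (add 5h to convert from UTC-5).
Teo ∩ Ugo: 09:00-11:45, 12:30-17:15.
Teo ∩ Ugo ∩ Priya: 09:00-11:45, 12:30-13:00, 13:15-17:15.
Teo ∩ Ugo ∩ Priya ∩ Wendy: 09:00-11:15, 12:30-13:00, 13:15-14:45, 16:00-17:15.
Teo ∩ Ugo ∩ Priya ∩ Wendy ∩ Viktor: 09:00-11:00, 12:30-13:00, 13:15-14:45, 16:00-17:15.
Teo ∩ Ugo ∩ Priya ∩ Wendy ∩ Viktor ∩ Freya: 09:00-11:00, 12:30-13:00, 13:15-14:45, 16:00-17:15.
The last common window of at least 75 minutes is 16:00-17:15; a 75-minute meeting can start as late as 16:00 and still end by 17:15.

16:00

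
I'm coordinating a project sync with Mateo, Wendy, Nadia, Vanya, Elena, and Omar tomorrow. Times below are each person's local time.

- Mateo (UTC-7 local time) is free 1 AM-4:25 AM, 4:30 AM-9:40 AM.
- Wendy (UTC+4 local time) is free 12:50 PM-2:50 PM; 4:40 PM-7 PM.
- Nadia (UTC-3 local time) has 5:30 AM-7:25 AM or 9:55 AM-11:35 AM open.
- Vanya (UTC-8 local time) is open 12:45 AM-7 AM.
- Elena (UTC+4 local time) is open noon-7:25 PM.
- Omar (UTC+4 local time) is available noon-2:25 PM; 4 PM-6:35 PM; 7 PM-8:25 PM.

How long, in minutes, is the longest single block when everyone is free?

Mateo in UTC: 08:00-11:25, 11:30-16:40 (add 7h to convert from UTC-7).
Wendy in UTC: 08:50-10:50, 12:40-15:00 (subtract 4h to convert from UTC+4).
Nadia in UTC: 08:30-10:25, 12:55-14:35 (add 3h to convert from UTC-3).
Vanya in UTC: 08:45-15:00 (add 8h to convert from UTC-8).
Elena in UTC: 08:00-15:25 (subtract 4h to convert from UTC+4).
Omar in UTC: 08:00-10:25, 12:00-14:35, 15:00-16:25 (subtract 4h to convert from UTC+4).
Mateo ∩ Wendy: 08:50-10:50, 12:40-15:00.
Mateo ∩ Wendy ∩ Nadia: 08:50-10:25, 12:55-14:35.
Mateo ∩ Wendy ∩ Nadia ∩ Vanya: 08:50-10:25, 12:55-14:35.
Mateo ∩ Wendy ∩ Nadia ∩ Vanya ∩ Elena: 08:50-10:25, 12:55-14:35.
Mateo ∩ Wendy ∩ Nadia ∩ Vanya ∩ Elena ∩ Omar: 08:50-10:25, 12:55-14:35.
The longest is 12:55-14:35 at 100 minutes.

100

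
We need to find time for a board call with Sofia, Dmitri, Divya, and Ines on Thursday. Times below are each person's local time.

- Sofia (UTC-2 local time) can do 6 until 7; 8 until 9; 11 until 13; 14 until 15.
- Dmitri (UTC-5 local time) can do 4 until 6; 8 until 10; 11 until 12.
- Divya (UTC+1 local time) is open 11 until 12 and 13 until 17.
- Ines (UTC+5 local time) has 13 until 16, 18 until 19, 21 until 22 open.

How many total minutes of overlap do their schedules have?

120

Sofia in UTC: 08:00-09:00, 10:00-11:00, 13:00-15:00, 16:00-17:00 (add 2h to convert from UTC-2).
Dmitri in UTC: 09:00-11:00, 13:00-15:00, 16:00-17:00 (add 5h to convert from UTC-5).
Divya in UTC: 10:00-11:00, 12:00-16:00 (subtract 1h to convert from UTC+1).
Ines in UTC: 08:00-11:00, 13:00-14:00, 16:00-17:00 (subtract 5h to convert from UTC+5).
Sofia ∩ Dmitri: 10:00-11:00, 13:00-15:00, 16:00-17:00.
Sofia ∩ Dmitri ∩ Divya: 10:00-11:00, 13:00-15:00.
Sofia ∩ Dmitri ∩ Divya ∩ Ines: 10:00-11:00, 13:00-14:00.
Summing the common windows: 60 + 60 = 120 minutes.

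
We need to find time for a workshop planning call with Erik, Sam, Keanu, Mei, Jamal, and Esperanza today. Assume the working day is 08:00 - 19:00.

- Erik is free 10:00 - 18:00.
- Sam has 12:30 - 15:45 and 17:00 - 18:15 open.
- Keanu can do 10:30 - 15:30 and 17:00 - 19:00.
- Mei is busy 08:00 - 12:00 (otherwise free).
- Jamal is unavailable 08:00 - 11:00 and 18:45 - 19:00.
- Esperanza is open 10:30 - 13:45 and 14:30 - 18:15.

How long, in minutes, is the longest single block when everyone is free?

Erik free: 10:00-18:00.
Sam free: 12:30-15:45, 17:00-18:15.
Keanu free: 10:30-15:30, 17:00-19:00.
Mei free: 12:00-19:00 (invert busy blocks within the working day).
Jamal free: 11:00-18:45 (invert busy blocks within the working day).
Esperanza free: 10:30-13:45, 14:30-18:15.
Erik ∩ Sam: 12:30-15:45, 17:00-18:00.
Erik ∩ Sam ∩ Keanu: 12:30-15:30, 17:00-18:00.
Erik ∩ Sam ∩ Keanu ∩ Mei: 12:30-15:30, 17:00-18:00.
Erik ∩ Sam ∩ Keanu ∩ Mei ∩ Jamal: 12:30-15:30, 17:00-18:00.
Erik ∩ Sam ∩ Keanu ∩ Mei ∩ Jamal ∩ Esperanza: 12:30-13:45, 14:30-15:30, 17:00-18:00.
Those are the intersection windows.
The longest is 12:30-13:45 at 75 minutes.

75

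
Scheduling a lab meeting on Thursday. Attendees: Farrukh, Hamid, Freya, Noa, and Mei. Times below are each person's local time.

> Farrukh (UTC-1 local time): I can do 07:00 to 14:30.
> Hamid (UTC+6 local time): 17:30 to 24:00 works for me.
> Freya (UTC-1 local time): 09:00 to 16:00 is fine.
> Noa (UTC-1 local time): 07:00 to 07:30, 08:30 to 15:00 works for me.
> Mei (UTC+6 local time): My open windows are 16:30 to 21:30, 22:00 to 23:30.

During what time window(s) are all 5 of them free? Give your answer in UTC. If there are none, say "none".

11:30-15:30

Farrukh in UTC: 08:00-15:30 (add 1h to convert from UTC-1).
Hamid in UTC: 11:30-18:00 (subtract 6h to convert from UTC+6).
Freya in UTC: 10:00-17:00 (add 1h to convert from UTC-1).
Noa in UTC: 08:00-08:30, 09:30-16:00 (add 1h to convert from UTC-1).
Mei in UTC: 10:30-15:30, 16:00-17:30 (subtract 6h to convert from UTC+6).
Farrukh ∩ Hamid: 11:30-15:30.
Farrukh ∩ Hamid ∩ Freya: 11:30-15:30.
Farrukh ∩ Hamid ∩ Freya ∩ Noa: 11:30-15:30.
Farrukh ∩ Hamid ∩ Freya ∩ Noa ∩ Mei: 11:30-15:30.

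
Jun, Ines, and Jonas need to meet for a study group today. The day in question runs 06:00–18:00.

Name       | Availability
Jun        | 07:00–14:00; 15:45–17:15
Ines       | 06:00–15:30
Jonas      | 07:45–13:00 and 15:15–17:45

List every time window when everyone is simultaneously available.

Jun ∩ Ines: 07:00-14:00.
Jun ∩ Ines ∩ Jonas: 07:45-13:00.

07:45-13:00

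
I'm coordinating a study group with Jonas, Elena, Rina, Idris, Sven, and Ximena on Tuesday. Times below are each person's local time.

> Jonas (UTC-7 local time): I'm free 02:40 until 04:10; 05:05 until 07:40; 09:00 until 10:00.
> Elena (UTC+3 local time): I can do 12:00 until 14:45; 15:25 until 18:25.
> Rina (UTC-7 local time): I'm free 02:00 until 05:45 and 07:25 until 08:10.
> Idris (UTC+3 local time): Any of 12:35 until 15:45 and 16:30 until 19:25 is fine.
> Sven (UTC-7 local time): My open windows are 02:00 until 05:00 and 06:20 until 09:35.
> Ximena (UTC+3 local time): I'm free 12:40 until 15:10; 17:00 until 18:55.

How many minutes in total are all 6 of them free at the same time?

105

Jonas in UTC: 09:40-11:10, 12:05-14:40, 16:00-17:00 (add 7h to convert from UTC-7).
Elena in UTC: 09:00-11:45, 12:25-15:25 (subtract 3h to convert from UTC+3).
Rina in UTC: 09:00-12:45, 14:25-15:10 (add 7h to convert from UTC-7).
Idris in UTC: 09:35-12:45, 13:30-16:25 (subtract 3h to convert from UTC+3).
Sven in UTC: 09:00-12:00, 13:20-16:35 (add 7h to convert from UTC-7).
Ximena in UTC: 09:40-12:10, 14:00-15:55 (subtract 3h to convert from UTC+3).
Jonas ∩ Elena: 09:40-11:10, 12:25-14:40.
Jonas ∩ Elena ∩ Rina: 09:40-11:10, 12:25-12:45, 14:25-14:40.
Jonas ∩ Elena ∩ Rina ∩ Idris: 09:40-11:10, 12:25-12:45, 14:25-14:40.
Jonas ∩ Elena ∩ Rina ∩ Idris ∩ Sven: 09:40-11:10, 14:25-14:40.
Jonas ∩ Elena ∩ Rina ∩ Idris ∩ Sven ∩ Ximena: 09:40-11:10, 14:25-14:40.
Summing the common windows: 90 + 15 = 105 minutes.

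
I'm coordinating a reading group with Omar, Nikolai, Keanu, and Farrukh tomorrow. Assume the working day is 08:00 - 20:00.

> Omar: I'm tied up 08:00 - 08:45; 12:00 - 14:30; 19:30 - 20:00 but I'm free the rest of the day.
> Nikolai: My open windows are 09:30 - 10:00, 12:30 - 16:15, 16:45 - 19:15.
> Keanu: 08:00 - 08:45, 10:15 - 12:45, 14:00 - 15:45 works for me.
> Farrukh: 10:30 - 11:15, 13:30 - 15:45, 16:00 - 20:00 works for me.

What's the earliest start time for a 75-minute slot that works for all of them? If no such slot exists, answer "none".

14:30

Omar free: 08:45-12:00, 14:30-19:30 (invert busy blocks within the working day).
Nikolai free: 09:30-10:00, 12:30-16:15, 16:45-19:15.
Keanu free: 08:00-08:45, 10:15-12:45, 14:00-15:45.
Farrukh free: 10:30-11:15, 13:30-15:45, 16:00-20:00.
Omar ∩ Nikolai: 09:30-10:00, 14:30-16:15, 16:45-19:15.
Omar ∩ Nikolai ∩ Keanu: 14:30-15:45.
Omar ∩ Nikolai ∩ Keanu ∩ Farrukh: 14:30-15:45.
The first common window of at least 75 minutes is 14:30-15:45, so the earliest start is 14:30.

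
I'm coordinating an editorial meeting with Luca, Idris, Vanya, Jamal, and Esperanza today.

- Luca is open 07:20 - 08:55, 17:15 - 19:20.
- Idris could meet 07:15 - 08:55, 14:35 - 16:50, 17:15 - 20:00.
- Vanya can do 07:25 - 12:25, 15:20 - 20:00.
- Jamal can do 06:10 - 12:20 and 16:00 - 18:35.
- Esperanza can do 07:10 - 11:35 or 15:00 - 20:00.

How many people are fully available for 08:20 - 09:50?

Vanya, Jamal, and Esperanza can make the full 08:20-09:50 slot — that's 3.

3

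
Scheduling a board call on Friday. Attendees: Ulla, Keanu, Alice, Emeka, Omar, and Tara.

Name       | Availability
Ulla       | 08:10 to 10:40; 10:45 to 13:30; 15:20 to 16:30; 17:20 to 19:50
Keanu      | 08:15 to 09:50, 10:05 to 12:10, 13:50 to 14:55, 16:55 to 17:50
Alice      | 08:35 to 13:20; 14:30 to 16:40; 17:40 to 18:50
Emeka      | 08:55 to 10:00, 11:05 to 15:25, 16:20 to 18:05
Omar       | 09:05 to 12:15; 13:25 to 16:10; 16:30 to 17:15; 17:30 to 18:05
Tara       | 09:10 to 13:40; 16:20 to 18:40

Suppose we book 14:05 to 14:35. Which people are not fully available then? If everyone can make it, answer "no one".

Alice, Tara, Ulla

Ulla: not fully free for 14:05-14:35. Keanu: free for 14:05-14:35. Alice: not fully free for 14:05-14:35. Emeka: free for 14:05-14:35. Omar: free for 14:05-14:35. Tara: not fully free for 14:05-14:35.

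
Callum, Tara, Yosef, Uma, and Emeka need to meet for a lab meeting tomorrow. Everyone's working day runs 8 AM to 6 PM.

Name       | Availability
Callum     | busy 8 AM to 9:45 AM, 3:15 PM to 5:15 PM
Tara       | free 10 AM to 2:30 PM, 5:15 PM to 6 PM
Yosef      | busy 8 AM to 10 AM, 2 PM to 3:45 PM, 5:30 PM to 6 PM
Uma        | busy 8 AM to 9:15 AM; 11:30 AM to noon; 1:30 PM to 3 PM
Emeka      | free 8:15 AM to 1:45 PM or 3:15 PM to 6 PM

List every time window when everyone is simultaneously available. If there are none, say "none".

Callum free: 09:45-15:15, 17:15-18:00 (invert busy blocks within the working day).
Tara free: 10:00-14:30, 17:15-18:00.
Yosef free: 10:00-14:00, 15:45-17:30 (invert busy blocks within the working day).
Uma free: 09:15-11:30, 12:00-13:30, 15:00-18:00 (invert busy blocks within the working day).
Emeka free: 08:15-13:45, 15:15-18:00.
Callum ∩ Tara: 10:00-14:30, 17:15-18:00.
Callum ∩ Tara ∩ Yosef: 10:00-14:00, 17:15-17:30.
Callum ∩ Tara ∩ Yosef ∩ Uma: 10:00-11:30, 12:00-13:30, 17:15-17:30.
Callum ∩ Tara ∩ Yosef ∩ Uma ∩ Emeka: 10:00-11:30, 12:00-13:30, 17:15-17:30.

10:00-11:30, 12:00-13:30, 17:15-17:30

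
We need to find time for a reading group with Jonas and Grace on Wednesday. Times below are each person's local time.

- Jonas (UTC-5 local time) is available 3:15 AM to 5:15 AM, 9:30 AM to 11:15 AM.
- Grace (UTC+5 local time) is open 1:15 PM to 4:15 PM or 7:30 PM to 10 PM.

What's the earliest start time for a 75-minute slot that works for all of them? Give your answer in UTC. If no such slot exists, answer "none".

Jonas in UTC: 08:15-10:15, 14:30-16:15 (add 5h to convert from UTC-5).
Grace in UTC: 08:15-11:15, 14:30-17:00 (subtract 5h to convert from UTC+5).
Jonas ∩ Grace: 08:15-10:15, 14:30-16:15.
The first common window of at least 75 minutes is 08:15-10:15, so the earliest start is 08:15.

08:15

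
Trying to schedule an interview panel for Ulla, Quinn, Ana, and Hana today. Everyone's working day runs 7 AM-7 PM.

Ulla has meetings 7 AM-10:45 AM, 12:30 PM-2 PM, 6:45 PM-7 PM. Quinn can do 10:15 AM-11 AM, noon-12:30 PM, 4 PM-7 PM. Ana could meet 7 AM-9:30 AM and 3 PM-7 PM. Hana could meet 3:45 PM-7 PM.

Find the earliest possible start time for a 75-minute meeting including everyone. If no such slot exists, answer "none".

16:00

Ulla free: 10:45-12:30, 14:00-18:45 (invert busy blocks within the working day).
Quinn free: 10:15-11:00, 12:00-12:30, 16:00-19:00.
Ana free: 07:00-09:30, 15:00-19:00.
Hana free: 15:45-19:00.
Ulla ∩ Quinn: 10:45-11:00, 12:00-12:30, 16:00-18:45.
Ulla ∩ Quinn ∩ Ana: 16:00-18:45.
Ulla ∩ Quinn ∩ Ana ∩ Hana: 16:00-18:45.
The first common window of at least 75 minutes is 16:00-18:45, so the earliest start is 16:00.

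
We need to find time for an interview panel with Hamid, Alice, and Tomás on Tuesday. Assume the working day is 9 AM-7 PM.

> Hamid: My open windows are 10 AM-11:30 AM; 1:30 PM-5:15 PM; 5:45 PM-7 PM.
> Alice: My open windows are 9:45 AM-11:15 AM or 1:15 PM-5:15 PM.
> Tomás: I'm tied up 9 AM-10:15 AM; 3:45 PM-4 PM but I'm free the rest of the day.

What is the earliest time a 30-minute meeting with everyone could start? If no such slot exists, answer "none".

10:15

Hamid free: 10:00-11:30, 13:30-17:15, 17:45-19:00.
Alice free: 09:45-11:15, 13:15-17:15.
Tomás free: 10:15-15:45, 16:00-19:00 (invert busy blocks within the working day).
Hamid ∩ Alice: 10:00-11:15, 13:30-17:15.
Hamid ∩ Alice ∩ Tomás: 10:15-11:15, 13:30-15:45, 16:00-17:15.
The first common window of at least 30 minutes is 10:15-11:15, so the earliest start is 10:15.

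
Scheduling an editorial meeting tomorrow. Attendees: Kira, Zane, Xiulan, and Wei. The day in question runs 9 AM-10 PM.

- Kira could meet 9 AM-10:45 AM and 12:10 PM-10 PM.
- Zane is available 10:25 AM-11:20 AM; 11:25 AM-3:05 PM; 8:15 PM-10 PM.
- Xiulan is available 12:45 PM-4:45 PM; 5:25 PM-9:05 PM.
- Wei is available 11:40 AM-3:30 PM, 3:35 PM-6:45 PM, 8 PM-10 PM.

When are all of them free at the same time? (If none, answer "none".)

12:45-15:05, 20:15-21:05

Kira ∩ Zane: 10:25-10:45, 12:10-15:05, 20:15-22:00.
Kira ∩ Zane ∩ Xiulan: 12:45-15:05, 20:15-21:05.
Kira ∩ Zane ∩ Xiulan ∩ Wei: 12:45-15:05, 20:15-21:05.
So the common availability across everyone is 12:45-15:05, 20:15-21:05.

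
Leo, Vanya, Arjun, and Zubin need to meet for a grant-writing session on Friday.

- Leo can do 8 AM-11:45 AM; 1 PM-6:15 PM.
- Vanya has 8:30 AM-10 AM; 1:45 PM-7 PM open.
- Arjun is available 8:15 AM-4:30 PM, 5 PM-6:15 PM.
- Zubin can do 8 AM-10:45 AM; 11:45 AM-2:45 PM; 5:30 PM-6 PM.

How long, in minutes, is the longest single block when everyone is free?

Leo ∩ Vanya: 08:30-10:00, 13:45-18:15.
Leo ∩ Vanya ∩ Arjun: 08:30-10:00, 13:45-16:30, 17:00-18:15.
Leo ∩ Vanya ∩ Arjun ∩ Zubin: 08:30-10:00, 13:45-14:45, 17:30-18:00.
The longest is 08:30-10:00 at 90 minutes.

90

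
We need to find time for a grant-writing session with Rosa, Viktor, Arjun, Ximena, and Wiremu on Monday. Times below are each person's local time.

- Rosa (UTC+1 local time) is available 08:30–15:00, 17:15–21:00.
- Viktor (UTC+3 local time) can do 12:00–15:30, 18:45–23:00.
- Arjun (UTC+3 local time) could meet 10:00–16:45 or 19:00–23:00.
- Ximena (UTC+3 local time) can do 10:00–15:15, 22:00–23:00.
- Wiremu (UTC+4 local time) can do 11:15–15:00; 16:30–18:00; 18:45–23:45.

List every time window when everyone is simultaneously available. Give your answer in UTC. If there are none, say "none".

Rosa in UTC: 07:30-14:00, 16:15-20:00 (subtract 1h to convert from UTC+1).
Viktor in UTC: 09:00-12:30, 15:45-20:00 (subtract 3h to convert from UTC+3).
Arjun in UTC: 07:00-13:45, 16:00-20:00 (subtract 3h to convert from UTC+3).
Ximena in UTC: 07:00-12:15, 19:00-20:00 (subtract 3h to convert from UTC+3).
Wiremu in UTC: 07:15-11:00, 12:30-14:00, 14:45-19:45 (subtract 4h to convert from UTC+4).
Rosa ∩ Viktor: 09:00-12:30, 16:15-20:00.
Rosa ∩ Viktor ∩ Arjun: 09:00-12:30, 16:15-20:00.
Rosa ∩ Viktor ∩ Arjun ∩ Ximena: 09:00-12:15, 19:00-20:00.
Rosa ∩ Viktor ∩ Arjun ∩ Ximena ∩ Wiremu: 09:00-11:00, 19:00-19:45.

09:00-11:00, 19:00-19:45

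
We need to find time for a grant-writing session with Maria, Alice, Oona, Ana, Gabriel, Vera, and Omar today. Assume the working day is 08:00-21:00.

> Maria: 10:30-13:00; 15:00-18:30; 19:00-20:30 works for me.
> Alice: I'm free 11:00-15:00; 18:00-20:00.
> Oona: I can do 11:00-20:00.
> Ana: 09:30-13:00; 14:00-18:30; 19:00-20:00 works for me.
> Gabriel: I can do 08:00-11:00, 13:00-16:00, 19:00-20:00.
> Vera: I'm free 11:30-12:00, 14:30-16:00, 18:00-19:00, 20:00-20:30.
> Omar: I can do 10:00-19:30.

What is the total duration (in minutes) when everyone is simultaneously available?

Maria ∩ Alice: 11:00-13:00, 18:00-18:30, 19:00-20:00.
Maria ∩ Alice ∩ Oona: 11:00-13:00, 18:00-18:30, 19:00-20:00.
Maria ∩ Alice ∩ Oona ∩ Ana: 11:00-13:00, 18:00-18:30, 19:00-20:00.
Maria ∩ Alice ∩ Oona ∩ Ana ∩ Gabriel: 19:00-20:00.
Maria ∩ Alice ∩ Oona ∩ Ana ∩ Gabriel ∩ Vera: ∅.
Maria ∩ Alice ∩ Oona ∩ Ana ∩ Gabriel ∩ Vera ∩ Omar: ∅.
There is no time when everyone is free.
There is no common window, so the total is 0 minutes.

0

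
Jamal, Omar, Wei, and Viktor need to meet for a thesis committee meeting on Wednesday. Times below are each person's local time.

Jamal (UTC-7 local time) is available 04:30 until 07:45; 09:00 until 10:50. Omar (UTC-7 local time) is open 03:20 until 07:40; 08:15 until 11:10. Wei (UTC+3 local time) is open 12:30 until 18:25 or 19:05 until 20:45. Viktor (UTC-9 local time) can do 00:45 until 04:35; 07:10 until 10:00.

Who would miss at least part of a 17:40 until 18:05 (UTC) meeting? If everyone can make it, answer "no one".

Jamal, Wei

Jamal in UTC: 11:30-14:45, 16:00-17:50 (add 7h to convert from UTC-7).
Omar in UTC: 10:20-14:40, 15:15-18:10 (add 7h to convert from UTC-7).
Wei in UTC: 09:30-15:25, 16:05-17:45 (subtract 3h to convert from UTC+3).
Viktor in UTC: 09:45-13:35, 16:10-19:00 (add 9h to convert from UTC-9).
Jamal: not fully free for 17:40-18:05. Omar: free for 17:40-18:05. Wei: not fully free for 17:40-18:05. Viktor: free for 17:40-18:05.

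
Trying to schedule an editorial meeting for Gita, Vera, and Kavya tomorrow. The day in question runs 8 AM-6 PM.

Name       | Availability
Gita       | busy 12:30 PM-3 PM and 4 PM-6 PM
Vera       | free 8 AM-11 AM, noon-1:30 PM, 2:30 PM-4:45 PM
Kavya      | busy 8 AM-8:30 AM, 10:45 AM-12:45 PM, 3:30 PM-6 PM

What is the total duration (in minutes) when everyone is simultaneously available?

Gita free: 08:00-12:30, 15:00-16:00 (invert busy blocks within the working day).
Vera free: 08:00-11:00, 12:00-13:30, 14:30-16:45.
Kavya free: 08:30-10:45, 12:45-15:30 (invert busy blocks within the working day).
Gita ∩ Vera: 08:00-11:00, 12:00-12:30, 15:00-16:00.
Gita ∩ Vera ∩ Kavya: 08:30-10:45, 15:00-15:30.
Those are the intersection windows.
Summing the common windows: 135 + 30 = 165 minutes.

165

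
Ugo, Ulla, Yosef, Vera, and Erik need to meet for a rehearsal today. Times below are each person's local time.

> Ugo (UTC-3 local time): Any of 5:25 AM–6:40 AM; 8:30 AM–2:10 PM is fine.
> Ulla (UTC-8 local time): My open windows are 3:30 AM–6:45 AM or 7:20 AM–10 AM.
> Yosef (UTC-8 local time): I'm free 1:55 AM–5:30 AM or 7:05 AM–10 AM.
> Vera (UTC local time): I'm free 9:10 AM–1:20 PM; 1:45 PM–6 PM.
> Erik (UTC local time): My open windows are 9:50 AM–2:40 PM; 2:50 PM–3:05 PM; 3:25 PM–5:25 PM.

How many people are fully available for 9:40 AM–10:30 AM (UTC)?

Ugo in UTC: 08:25-09:40, 11:30-17:10 (add 3h to convert from UTC-3).
Ulla in UTC: 11:30-14:45, 15:20-18:00 (add 8h to convert from UTC-8).
Yosef in UTC: 09:55-13:30, 15:05-18:00 (add 8h to convert from UTC-8).
Vera in UTC: 09:10-13:20, 13:45-18:00.
Erik in UTC: 09:50-14:40, 14:50-15:05, 15:25-17:25.
Vera can make the full 09:40-10:30 slot — that's 1.

1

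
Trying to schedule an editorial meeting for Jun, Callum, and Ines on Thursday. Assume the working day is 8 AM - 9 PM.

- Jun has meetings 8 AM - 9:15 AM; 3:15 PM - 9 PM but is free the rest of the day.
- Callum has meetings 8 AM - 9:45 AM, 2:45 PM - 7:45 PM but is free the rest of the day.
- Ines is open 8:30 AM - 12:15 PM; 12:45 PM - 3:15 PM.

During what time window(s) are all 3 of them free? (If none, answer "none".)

Jun free: 09:15-15:15 (invert busy blocks within the working day).
Callum free: 09:45-14:45, 19:45-21:00 (invert busy blocks within the working day).
Ines free: 08:30-12:15, 12:45-15:15.
Jun ∩ Callum: 09:45-14:45.
Jun ∩ Callum ∩ Ines: 09:45-12:15, 12:45-14:45.
So the common availability across everyone is 09:45-12:15, 12:45-14:45.

09:45-12:15, 12:45-14:45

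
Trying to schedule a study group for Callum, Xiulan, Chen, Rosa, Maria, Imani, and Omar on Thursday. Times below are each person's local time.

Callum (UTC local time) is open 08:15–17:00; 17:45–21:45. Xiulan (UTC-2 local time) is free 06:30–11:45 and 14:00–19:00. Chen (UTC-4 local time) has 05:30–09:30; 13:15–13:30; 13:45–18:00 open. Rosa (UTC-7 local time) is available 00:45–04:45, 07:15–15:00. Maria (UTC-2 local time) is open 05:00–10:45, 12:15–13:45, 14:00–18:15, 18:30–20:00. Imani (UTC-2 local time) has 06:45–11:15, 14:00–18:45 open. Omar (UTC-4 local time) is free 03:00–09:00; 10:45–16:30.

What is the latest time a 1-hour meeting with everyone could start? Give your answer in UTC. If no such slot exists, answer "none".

Callum in UTC: 08:15-17:00, 17:45-21:45.
Xiulan in UTC: 08:30-13:45, 16:00-21:00 (add 2h to convert from UTC-2).
Chen in UTC: 09:30-13:30, 17:15-17:30, 17:45-22:00 (add 4h to convert from UTC-4).
Rosa in UTC: 07:45-11:45, 14:15-22:00 (add 7h to convert from UTC-7).
Maria in UTC: 07:00-12:45, 14:15-15:45, 16:00-20:15, 20:30-22:00 (add 2h to convert from UTC-2).
Imani in UTC: 08:45-13:15, 16:00-20:45 (add 2h to convert from UTC-2).
Omar in UTC: 07:00-13:00, 14:45-20:30 (add 4h to convert from UTC-4).
Callum ∩ Xiulan: 08:30-13:45, 16:00-17:00, 17:45-21:00.
Callum ∩ Xiulan ∩ Chen: 09:30-13:30, 17:45-21:00.
Callum ∩ Xiulan ∩ Chen ∩ Rosa: 09:30-11:45, 17:45-21:00.
Callum ∩ Xiulan ∩ Chen ∩ Rosa ∩ Maria: 09:30-11:45, 17:45-20:15, 20:30-21:00.
Callum ∩ Xiulan ∩ Chen ∩ Rosa ∩ Maria ∩ Imani: 09:30-11:45, 17:45-20:15, 20:30-20:45.
Callum ∩ Xiulan ∩ Chen ∩ Rosa ∩ Maria ∩ Imani ∩ Omar: 09:30-11:45, 17:45-20:15.
The last common window of at least 60 minutes is 17:45-20:15; a 60-minute meeting can start as late as 19:15 and still end by 20:15.

19:15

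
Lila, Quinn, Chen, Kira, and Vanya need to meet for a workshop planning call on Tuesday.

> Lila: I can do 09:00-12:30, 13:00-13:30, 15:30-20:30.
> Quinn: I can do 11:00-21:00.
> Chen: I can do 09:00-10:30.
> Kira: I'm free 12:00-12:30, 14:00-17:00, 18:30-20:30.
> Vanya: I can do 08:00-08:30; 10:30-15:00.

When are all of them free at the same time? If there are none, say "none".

Lila ∩ Quinn: 11:00-12:30, 13:00-13:30, 15:30-20:30.
Lila ∩ Quinn ∩ Chen: ∅.
Lila ∩ Quinn ∩ Chen ∩ Kira: ∅.
Lila ∩ Quinn ∩ Chen ∩ Kira ∩ Vanya: ∅.
There is no time when everyone is free.

none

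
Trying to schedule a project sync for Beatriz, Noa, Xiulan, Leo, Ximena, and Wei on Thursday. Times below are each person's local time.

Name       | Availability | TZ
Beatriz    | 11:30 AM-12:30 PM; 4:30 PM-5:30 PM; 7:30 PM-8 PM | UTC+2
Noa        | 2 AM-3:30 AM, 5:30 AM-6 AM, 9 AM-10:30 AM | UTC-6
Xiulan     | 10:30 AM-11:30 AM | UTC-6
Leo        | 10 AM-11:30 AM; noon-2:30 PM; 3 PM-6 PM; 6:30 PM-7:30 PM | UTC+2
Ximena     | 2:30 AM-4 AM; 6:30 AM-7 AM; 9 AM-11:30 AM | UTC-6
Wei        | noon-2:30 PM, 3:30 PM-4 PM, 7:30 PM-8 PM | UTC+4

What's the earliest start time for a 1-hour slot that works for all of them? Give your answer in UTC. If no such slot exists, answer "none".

Beatriz in UTC: 09:30-10:30, 14:30-15:30, 17:30-18:00 (subtract 2h to convert from UTC+2).
Noa in UTC: 08:00-09:30, 11:30-12:00, 15:00-16:30 (add 6h to convert from UTC-6).
Xiulan in UTC: 16:30-17:30 (add 6h to convert from UTC-6).
Leo in UTC: 08:00-09:30, 10:00-12:30, 13:00-16:00, 16:30-17:30 (subtract 2h to convert from UTC+2).
Ximena in UTC: 08:30-10:00, 12:30-13:00, 15:00-17:30 (add 6h to convert from UTC-6).
Wei in UTC: 08:00-10:30, 11:30-12:00, 15:30-16:00 (subtract 4h to convert from UTC+4).
Beatriz ∩ Noa: 15:00-15:30.
Beatriz ∩ Noa ∩ Xiulan: ∅.
Beatriz ∩ Noa ∩ Xiulan ∩ Leo: ∅.
Beatriz ∩ Noa ∩ Xiulan ∩ Leo ∩ Ximena: ∅.
Beatriz ∩ Noa ∩ Xiulan ∩ Leo ∩ Ximena ∩ Wei: ∅.
There is no time when everyone is free.
No common window is at least 60 minutes long.

none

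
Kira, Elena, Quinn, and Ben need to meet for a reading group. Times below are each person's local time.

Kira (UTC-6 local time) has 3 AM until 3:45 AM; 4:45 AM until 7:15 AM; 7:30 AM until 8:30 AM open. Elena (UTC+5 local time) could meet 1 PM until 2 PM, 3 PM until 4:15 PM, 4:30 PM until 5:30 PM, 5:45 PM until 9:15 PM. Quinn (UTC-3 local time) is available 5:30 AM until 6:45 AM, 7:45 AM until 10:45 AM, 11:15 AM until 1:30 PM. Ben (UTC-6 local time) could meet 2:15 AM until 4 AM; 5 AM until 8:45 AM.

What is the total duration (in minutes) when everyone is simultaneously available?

135

Kira in UTC: 09:00-09:45, 10:45-13:15, 13:30-14:30 (add 6h to convert from UTC-6).
Elena in UTC: 08:00-09:00, 10:00-11:15, 11:30-12:30, 12:45-16:15 (subtract 5h to convert from UTC+5).
Quinn in UTC: 08:30-09:45, 10:45-13:45, 14:15-16:30 (add 3h to convert from UTC-3).
Ben in UTC: 08:15-10:00, 11:00-14:45 (add 6h to convert from UTC-6).
Kira ∩ Elena: 10:45-11:15, 11:30-12:30, 12:45-13:15, 13:30-14:30.
Kira ∩ Elena ∩ Quinn: 10:45-11:15, 11:30-12:30, 12:45-13:15, 13:30-13:45, 14:15-14:30.
Kira ∩ Elena ∩ Quinn ∩ Ben: 11:00-11:15, 11:30-12:30, 12:45-13:15, 13:30-13:45, 14:15-14:30.
Summing the common windows: 15 + 60 + 30 + 15 + 15 = 135 minutes.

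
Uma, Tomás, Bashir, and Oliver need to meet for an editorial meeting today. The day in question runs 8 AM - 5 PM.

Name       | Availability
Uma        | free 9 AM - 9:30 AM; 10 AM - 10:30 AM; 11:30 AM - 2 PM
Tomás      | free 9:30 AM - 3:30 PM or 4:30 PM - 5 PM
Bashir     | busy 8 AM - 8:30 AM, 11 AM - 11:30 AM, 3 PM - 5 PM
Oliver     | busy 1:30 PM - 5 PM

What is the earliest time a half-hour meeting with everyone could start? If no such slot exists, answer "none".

10:00

Uma free: 09:00-09:30, 10:00-10:30, 11:30-14:00.
Tomás free: 09:30-15:30, 16:30-17:00.
Bashir free: 08:30-11:00, 11:30-15:00 (invert busy blocks within the working day).
Oliver free: 08:00-13:30 (invert busy blocks within the working day).
Uma ∩ Tomás: 10:00-10:30, 11:30-14:00.
Uma ∩ Tomás ∩ Bashir: 10:00-10:30, 11:30-14:00.
Uma ∩ Tomás ∩ Bashir ∩ Oliver: 10:00-10:30, 11:30-13:30.
The first common window of at least 30 minutes is 10:00-10:30, so the earliest start is 10:00.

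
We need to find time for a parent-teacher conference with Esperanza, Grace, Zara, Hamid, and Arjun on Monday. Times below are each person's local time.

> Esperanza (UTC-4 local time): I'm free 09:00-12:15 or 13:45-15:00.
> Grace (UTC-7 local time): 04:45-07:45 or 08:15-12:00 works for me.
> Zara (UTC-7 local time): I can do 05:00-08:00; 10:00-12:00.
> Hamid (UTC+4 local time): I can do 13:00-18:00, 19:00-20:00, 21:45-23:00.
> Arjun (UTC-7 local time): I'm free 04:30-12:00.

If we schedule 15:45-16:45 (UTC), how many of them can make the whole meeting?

Esperanza in UTC: 13:00-16:15, 17:45-19:00 (add 4h to convert from UTC-4).
Grace in UTC: 11:45-14:45, 15:15-19:00 (add 7h to convert from UTC-7).
Zara in UTC: 12:00-15:00, 17:00-19:00 (add 7h to convert from UTC-7).
Hamid in UTC: 09:00-14:00, 15:00-16:00, 17:45-19:00 (subtract 4h to convert from UTC+4).
Arjun in UTC: 11:30-19:00 (add 7h to convert from UTC-7).
Grace and Arjun can make the full 15:45-16:45 slot — that's 2.

2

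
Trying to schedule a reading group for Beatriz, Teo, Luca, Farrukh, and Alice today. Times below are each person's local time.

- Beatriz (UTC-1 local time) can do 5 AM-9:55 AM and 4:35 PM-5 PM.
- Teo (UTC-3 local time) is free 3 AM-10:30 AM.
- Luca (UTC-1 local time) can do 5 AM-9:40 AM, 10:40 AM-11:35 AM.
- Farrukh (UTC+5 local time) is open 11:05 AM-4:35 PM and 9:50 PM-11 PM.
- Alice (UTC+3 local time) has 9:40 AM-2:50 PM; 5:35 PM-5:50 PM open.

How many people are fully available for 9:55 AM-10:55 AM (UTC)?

4

Beatriz in UTC: 06:00-10:55, 17:35-18:00 (add 1h to convert from UTC-1).
Teo in UTC: 06:00-13:30 (add 3h to convert from UTC-3).
Luca in UTC: 06:00-10:40, 11:40-12:35 (add 1h to convert from UTC-1).
Farrukh in UTC: 06:05-11:35, 16:50-18:00 (subtract 5h to convert from UTC+5).
Alice in UTC: 06:40-11:50, 14:35-14:50 (subtract 3h to convert from UTC+3).
Beatriz, Teo, Farrukh, and Alice can make the full 09:55-10:55 slot — that's 4.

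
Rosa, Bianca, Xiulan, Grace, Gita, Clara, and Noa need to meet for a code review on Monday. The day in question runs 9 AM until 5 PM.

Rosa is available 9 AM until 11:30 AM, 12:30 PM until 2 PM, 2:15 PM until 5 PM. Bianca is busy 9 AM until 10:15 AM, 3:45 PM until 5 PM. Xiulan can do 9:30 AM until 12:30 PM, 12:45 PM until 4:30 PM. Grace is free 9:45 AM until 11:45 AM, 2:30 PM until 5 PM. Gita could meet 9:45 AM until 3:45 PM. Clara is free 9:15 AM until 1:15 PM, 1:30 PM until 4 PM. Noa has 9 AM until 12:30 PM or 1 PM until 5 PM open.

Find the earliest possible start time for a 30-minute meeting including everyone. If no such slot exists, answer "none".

Rosa free: 09:00-11:30, 12:30-14:00, 14:15-17:00.
Bianca free: 10:15-15:45 (invert busy blocks within the working day).
Xiulan free: 09:30-12:30, 12:45-16:30.
Grace free: 09:45-11:45, 14:30-17:00.
Gita free: 09:45-15:45.
Clara free: 09:15-13:15, 13:30-16:00.
Noa free: 09:00-12:30, 13:00-17:00.
Rosa ∩ Bianca: 10:15-11:30, 12:30-14:00, 14:15-15:45.
Rosa ∩ Bianca ∩ Xiulan: 10:15-11:30, 12:45-14:00, 14:15-15:45.
Rosa ∩ Bianca ∩ Xiulan ∩ Grace: 10:15-11:30, 14:30-15:45.
Rosa ∩ Bianca ∩ Xiulan ∩ Grace ∩ Gita: 10:15-11:30, 14:30-15:45.
Rosa ∩ Bianca ∩ Xiulan ∩ Grace ∩ Gita ∩ Clara: 10:15-11:30, 14:30-15:45.
Rosa ∩ Bianca ∩ Xiulan ∩ Grace ∩ Gita ∩ Clara ∩ Noa: 10:15-11:30, 14:30-15:45.
The first common window of at least 30 minutes is 10:15-11:30, so the earliest start is 10:15.

10:15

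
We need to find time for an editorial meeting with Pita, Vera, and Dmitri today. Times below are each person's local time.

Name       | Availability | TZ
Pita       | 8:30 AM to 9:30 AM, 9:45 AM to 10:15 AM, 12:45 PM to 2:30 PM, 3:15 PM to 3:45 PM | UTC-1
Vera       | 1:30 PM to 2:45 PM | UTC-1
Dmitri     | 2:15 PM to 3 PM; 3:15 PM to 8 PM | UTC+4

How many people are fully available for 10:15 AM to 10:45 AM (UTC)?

Pita in UTC: 09:30-10:30, 10:45-11:15, 13:45-15:30, 16:15-16:45 (add 1h to convert from UTC-1).
Vera in UTC: 14:30-15:45 (add 1h to convert from UTC-1).
Dmitri in UTC: 10:15-11:00, 11:15-16:00 (subtract 4h to convert from UTC+4).
Dmitri can make the full 10:15-10:45 slot — that's 1.

1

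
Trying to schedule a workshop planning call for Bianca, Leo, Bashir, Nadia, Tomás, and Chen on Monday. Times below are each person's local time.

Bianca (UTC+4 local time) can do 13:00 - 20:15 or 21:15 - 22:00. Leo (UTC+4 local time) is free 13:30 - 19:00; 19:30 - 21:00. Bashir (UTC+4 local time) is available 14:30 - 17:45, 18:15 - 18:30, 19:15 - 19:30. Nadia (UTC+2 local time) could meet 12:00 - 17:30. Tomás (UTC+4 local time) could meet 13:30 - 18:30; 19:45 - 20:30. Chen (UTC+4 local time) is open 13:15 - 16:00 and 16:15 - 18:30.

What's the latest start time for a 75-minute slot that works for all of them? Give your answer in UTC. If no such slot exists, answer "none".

Bianca in UTC: 09:00-16:15, 17:15-18:00 (subtract 4h to convert from UTC+4).
Leo in UTC: 09:30-15:00, 15:30-17:00 (subtract 4h to convert from UTC+4).
Bashir in UTC: 10:30-13:45, 14:15-14:30, 15:15-15:30 (subtract 4h to convert from UTC+4).
Nadia in UTC: 10:00-15:30 (subtract 2h to convert from UTC+2).
Tomás in UTC: 09:30-14:30, 15:45-16:30 (subtract 4h to convert from UTC+4).
Chen in UTC: 09:15-12:00, 12:15-14:30 (subtract 4h to convert from UTC+4).
Bianca ∩ Leo: 09:30-15:00, 15:30-16:15.
Bianca ∩ Leo ∩ Bashir: 10:30-13:45, 14:15-14:30.
Bianca ∩ Leo ∩ Bashir ∩ Nadia: 10:30-13:45, 14:15-14:30.
Bianca ∩ Leo ∩ Bashir ∩ Nadia ∩ Tomás: 10:30-13:45, 14:15-14:30.
Bianca ∩ Leo ∩ Bashir ∩ Nadia ∩ Tomás ∩ Chen: 10:30-12:00, 12:15-13:45, 14:15-14:30.
The last common window of at least 75 minutes is 12:15-13:45; a 75-minute meeting can start as late as 12:30 and still end by 13:45.

12:30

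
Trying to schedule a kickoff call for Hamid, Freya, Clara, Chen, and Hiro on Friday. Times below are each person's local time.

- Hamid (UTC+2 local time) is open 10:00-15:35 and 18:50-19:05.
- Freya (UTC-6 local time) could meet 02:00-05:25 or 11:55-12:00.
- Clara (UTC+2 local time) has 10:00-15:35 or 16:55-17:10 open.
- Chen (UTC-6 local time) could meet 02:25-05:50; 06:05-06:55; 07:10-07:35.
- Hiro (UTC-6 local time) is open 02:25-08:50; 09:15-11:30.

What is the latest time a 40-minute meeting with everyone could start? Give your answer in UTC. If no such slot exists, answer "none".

10:45

Hamid in UTC: 08:00-13:35, 16:50-17:05 (subtract 2h to convert from UTC+2).
Freya in UTC: 08:00-11:25, 17:55-18:00 (add 6h to convert from UTC-6).
Clara in UTC: 08:00-13:35, 14:55-15:10 (subtract 2h to convert from UTC+2).
Chen in UTC: 08:25-11:50, 12:05-12:55, 13:10-13:35 (add 6h to convert from UTC-6).
Hiro in UTC: 08:25-14:50, 15:15-17:30 (add 6h to convert from UTC-6).
Hamid ∩ Freya: 08:00-11:25.
Hamid ∩ Freya ∩ Clara: 08:00-11:25.
Hamid ∩ Freya ∩ Clara ∩ Chen: 08:25-11:25.
Hamid ∩ Freya ∩ Clara ∩ Chen ∩ Hiro: 08:25-11:25.
The last common window of at least 40 minutes is 08:25-11:25; a 40-minute meeting can start as late as 10:45 and still end by 11:25.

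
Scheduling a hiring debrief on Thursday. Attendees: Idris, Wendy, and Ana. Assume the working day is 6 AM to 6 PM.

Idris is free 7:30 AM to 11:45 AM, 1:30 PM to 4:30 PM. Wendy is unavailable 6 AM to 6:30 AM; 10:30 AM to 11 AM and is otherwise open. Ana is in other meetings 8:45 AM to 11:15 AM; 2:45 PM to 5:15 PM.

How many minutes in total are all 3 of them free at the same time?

180

Idris free: 07:30-11:45, 13:30-16:30.
Wendy free: 06:30-10:30, 11:00-18:00 (invert busy blocks within the working day).
Ana free: 06:00-08:45, 11:15-14:45, 17:15-18:00 (invert busy blocks within the working day).
Idris ∩ Wendy: 07:30-10:30, 11:00-11:45, 13:30-16:30.
Idris ∩ Wendy ∩ Ana: 07:30-08:45, 11:15-11:45, 13:30-14:45.
Summing the common windows: 75 + 30 + 75 = 180 minutes.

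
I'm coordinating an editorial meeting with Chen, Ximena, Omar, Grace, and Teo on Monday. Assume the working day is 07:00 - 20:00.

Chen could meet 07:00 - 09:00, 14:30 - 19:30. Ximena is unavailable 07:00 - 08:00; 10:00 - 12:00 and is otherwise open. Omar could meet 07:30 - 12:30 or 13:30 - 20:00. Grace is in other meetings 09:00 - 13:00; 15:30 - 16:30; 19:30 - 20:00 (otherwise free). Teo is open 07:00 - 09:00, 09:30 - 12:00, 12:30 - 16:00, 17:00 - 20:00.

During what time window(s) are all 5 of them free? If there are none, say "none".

Chen free: 07:00-09:00, 14:30-19:30.
Ximena free: 08:00-10:00, 12:00-20:00 (invert busy blocks within the working day).
Omar free: 07:30-12:30, 13:30-20:00.
Grace free: 07:00-09:00, 13:00-15:30, 16:30-19:30 (invert busy blocks within the working day).
Teo free: 07:00-09:00, 09:30-12:00, 12:30-16:00, 17:00-20:00.
Chen ∩ Ximena: 08:00-09:00, 14:30-19:30.
Chen ∩ Ximena ∩ Omar: 08:00-09:00, 14:30-19:30.
Chen ∩ Ximena ∩ Omar ∩ Grace: 08:00-09:00, 14:30-15:30, 16:30-19:30.
Chen ∩ Ximena ∩ Omar ∩ Grace ∩ Teo: 08:00-09:00, 14:30-15:30, 17:00-19:30.
So the common availability across everyone is 08:00-09:00, 14:30-15:30, 17:00-19:30.

08:00-09:00, 14:30-15:30, 17:00-19:30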